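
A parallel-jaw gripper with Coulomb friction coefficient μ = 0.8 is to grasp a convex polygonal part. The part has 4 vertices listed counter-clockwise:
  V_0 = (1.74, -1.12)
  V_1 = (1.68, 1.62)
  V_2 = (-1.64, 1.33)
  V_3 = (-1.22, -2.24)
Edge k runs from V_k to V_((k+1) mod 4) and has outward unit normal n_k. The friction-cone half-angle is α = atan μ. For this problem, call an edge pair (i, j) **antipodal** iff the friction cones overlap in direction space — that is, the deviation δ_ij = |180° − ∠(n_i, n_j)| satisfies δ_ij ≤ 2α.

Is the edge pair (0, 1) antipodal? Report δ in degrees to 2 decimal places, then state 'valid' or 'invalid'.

δ = 86.26°, invalid

α = atan 0.8 = 38.66°;  2α = 77.32°
edge 0: e_0 = (-0.06, +2.74);  n_0 = (+0.9998, +0.0219)
edge 1: e_1 = (-3.32, -0.29);  n_1 = (-0.0870, +0.9962)
∠(n_0, n_1) = 93.74°
δ = |180° − 93.74°| = 86.26°
86.26° > 2α = 77.32°  →  invalid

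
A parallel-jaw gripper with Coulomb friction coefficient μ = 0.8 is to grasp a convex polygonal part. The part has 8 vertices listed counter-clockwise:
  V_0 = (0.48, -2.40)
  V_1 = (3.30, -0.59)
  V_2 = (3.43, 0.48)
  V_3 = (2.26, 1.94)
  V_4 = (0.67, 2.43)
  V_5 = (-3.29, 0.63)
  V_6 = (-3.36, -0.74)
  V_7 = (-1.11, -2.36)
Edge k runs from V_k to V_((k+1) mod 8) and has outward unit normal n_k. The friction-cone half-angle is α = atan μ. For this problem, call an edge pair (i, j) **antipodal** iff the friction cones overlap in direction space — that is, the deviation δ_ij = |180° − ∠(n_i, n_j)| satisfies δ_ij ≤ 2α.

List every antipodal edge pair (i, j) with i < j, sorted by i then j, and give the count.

count = 14; pairs: (0,3), (0,4), (0,5), (1,4), (1,5), (1,6), (2,5), (2,6), (2,7), (3,5), (3,6), (3,7), (4,6), (4,7)

α = atan 0.8 = 38.66°;  2α = 77.32°
n_0 = (+0.5402, -0.8416)
n_1 = (+0.9927, -0.1206)
n_2 = (+0.7803, +0.6253)
n_3 = (+0.2945, +0.9556)
n_4 = (-0.4138, +0.9104)
n_5 = (-0.9987, +0.0510)
n_6 = (-0.5843, -0.8115)
n_7 = (-0.0251, -0.9997)
  (0,1): δ = 129.62°  ·
  (0,2): δ = 83.99°  ·
  (0,3): δ = 49.82°  ✓
  (0,4): δ = 8.25°  ✓
  (0,5): δ = 54.38°  ✓
  (0,6): δ = 111.55°  ·
  (0,7): δ = 145.86°  ·
  (1,2): δ = 134.37°  ·
  (1,3): δ = 100.20°  ·
  (1,4): δ = 58.63°  ✓
  (1,5): δ = 4.00°  ✓
  (1,6): δ = 61.17°  ✓
  (1,7): δ = 95.49°  ·
  (2,3): δ = 145.84°  ·
  (2,4): δ = 104.26°  ·
  (2,5): δ = 41.63°  ✓
  (2,6): δ = 15.54°  ✓
  (2,7): δ = 49.85°  ✓
  (3,4): δ = 138.43°  ·
  (3,5): δ = 75.80°  ✓
  (3,6): δ = 18.63°  ✓
  (3,7): δ = 15.69°  ✓
  (4,5): δ = 117.37°  ·
  (4,6): δ = 60.20°  ✓
  (4,7): δ = 25.89°  ✓
  (5,6): δ = 122.83°  ·
  (5,7): δ = 88.52°  ·
  (6,7): δ = 145.69°  ·
antipodal pairs: 14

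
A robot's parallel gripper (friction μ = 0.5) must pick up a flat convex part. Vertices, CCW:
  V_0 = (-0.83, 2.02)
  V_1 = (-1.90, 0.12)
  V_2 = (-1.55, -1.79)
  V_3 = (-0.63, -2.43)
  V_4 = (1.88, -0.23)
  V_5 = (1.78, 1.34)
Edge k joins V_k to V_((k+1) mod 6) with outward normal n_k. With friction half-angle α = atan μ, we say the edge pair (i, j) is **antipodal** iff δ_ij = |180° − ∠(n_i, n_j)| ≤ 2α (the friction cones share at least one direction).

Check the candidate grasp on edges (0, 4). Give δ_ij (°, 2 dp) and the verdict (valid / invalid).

δ = 33.03°, valid

α = atan 0.5 = 26.57°;  2α = 53.13°
edge 0: e_0 = (-1.07, -1.90);  n_0 = (-0.8713, +0.4907)
edge 4: e_4 = (-0.10, +1.57);  n_4 = (+0.9980, +0.0636)
∠(n_0, n_4) = 146.97°
δ = |180° − 146.97°| = 33.03°
33.03° ≤ 2α = 53.13°  →  valid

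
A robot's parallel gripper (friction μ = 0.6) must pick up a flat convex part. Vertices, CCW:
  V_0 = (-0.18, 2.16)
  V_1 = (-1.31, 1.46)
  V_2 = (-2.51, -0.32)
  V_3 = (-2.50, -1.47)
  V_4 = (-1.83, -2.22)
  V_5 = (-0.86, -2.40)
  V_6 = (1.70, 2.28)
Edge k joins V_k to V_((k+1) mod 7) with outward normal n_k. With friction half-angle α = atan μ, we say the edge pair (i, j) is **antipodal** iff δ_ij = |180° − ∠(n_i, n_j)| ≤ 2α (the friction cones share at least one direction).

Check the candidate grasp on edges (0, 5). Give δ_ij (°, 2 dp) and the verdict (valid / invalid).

δ = 29.54°, valid

α = atan 0.6 = 30.96°;  2α = 61.93°
edge 0: e_0 = (-1.13, -0.70);  n_0 = (-0.5266, +0.8501)
edge 5: e_5 = (+2.56, +4.68);  n_5 = (+0.8773, -0.4799)
∠(n_0, n_5) = 150.46°
δ = |180° − 150.46°| = 29.54°
29.54° ≤ 2α = 61.93°  →  valid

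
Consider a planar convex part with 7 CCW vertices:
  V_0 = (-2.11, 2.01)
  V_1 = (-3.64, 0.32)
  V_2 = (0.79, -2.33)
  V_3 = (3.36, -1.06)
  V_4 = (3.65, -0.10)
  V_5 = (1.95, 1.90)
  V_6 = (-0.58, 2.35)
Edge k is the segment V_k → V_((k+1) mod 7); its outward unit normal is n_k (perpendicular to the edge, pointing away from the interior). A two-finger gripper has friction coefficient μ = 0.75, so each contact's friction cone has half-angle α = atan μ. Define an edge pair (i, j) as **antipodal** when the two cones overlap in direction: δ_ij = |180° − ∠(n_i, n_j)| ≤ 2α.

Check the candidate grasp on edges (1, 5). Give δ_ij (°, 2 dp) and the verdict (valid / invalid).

δ = 20.80°, valid

α = atan 0.75 = 36.87°;  2α = 73.74°
edge 1: e_1 = (+4.43, -2.65);  n_1 = (-0.5134, -0.8582)
edge 5: e_5 = (-2.53, +0.45);  n_5 = (+0.1751, +0.9845)
∠(n_1, n_5) = 159.20°
δ = |180° − 159.20°| = 20.80°
20.80° ≤ 2α = 73.74°  →  valid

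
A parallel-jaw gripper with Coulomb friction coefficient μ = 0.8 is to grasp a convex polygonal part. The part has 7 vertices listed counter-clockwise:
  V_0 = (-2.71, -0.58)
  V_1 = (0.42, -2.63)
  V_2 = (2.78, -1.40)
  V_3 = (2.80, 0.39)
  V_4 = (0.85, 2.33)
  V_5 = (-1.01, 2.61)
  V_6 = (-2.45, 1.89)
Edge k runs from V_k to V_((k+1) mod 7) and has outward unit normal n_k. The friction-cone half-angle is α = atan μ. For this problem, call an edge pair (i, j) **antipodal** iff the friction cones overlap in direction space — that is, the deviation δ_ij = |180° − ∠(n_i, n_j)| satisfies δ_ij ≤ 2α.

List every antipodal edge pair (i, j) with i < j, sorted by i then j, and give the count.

count = 11; pairs: (0,2), (0,3), (0,4), (0,5), (1,3), (1,4), (1,5), (1,6), (2,5), (2,6), (3,6)

α = atan 0.8 = 38.66°;  2α = 77.32°
n_0 = (-0.5479, -0.8365)
n_1 = (+0.4622, -0.8868)
n_2 = (+0.9999, -0.0112)
n_3 = (+0.7053, +0.7089)
n_4 = (+0.1489, +0.9889)
n_5 = (-0.4472, +0.8944)
n_6 = (-0.9945, +0.1047)
  (0,1): δ = 119.25°  ·
  (0,2): δ = 57.42°  ✓
  (0,3): δ = 11.63°  ✓
  (0,4): δ = 24.66°  ✓
  (0,5): δ = 59.79°  ✓
  (0,6): δ = 117.21°  ·
  (1,2): δ = 118.17°  ·
  (1,3): δ = 72.38°  ✓
  (1,4): δ = 36.09°  ✓
  (1,5): δ = 0.96°  ✓
  (1,6): δ = 56.46°  ✓
  (2,3): δ = 134.21°  ·
  (2,4): δ = 97.92°  ·
  (2,5): δ = 62.79°  ✓
  (2,6): δ = 5.37°  ✓
  (3,4): δ = 143.71°  ·
  (3,5): δ = 108.58°  ·
  (3,6): δ = 51.16°  ✓
  (4,5): δ = 144.87°  ·
  (4,6): δ = 87.45°  ·
  (5,6): δ = 122.57°  ·
antipodal pairs: 11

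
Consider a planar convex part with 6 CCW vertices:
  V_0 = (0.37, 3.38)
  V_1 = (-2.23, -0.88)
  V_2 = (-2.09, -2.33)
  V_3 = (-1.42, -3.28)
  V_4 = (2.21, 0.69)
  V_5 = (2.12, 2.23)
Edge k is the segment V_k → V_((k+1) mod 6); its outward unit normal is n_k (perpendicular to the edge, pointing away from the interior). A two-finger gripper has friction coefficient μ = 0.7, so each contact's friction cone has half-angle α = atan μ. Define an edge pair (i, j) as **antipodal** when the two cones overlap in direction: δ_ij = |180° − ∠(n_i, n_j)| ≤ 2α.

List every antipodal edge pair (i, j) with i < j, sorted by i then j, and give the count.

α = atan 0.7 = 34.99°;  2α = 69.98°
n_0 = (-0.8536, +0.5210)
n_1 = (-0.9954, -0.0961)
n_2 = (-0.8172, -0.5763)
n_3 = (+0.7380, -0.6748)
n_4 = (+0.9983, +0.0583)
n_5 = (+0.5492, +0.8357)
  (0,1): δ = 143.09°  ·
  (0,2): δ = 113.41°  ·
  (0,3): δ = 11.04°  ✓
  (0,4): δ = 34.74°  ✓
  (0,5): δ = 88.09°  ·
  (1,2): δ = 150.32°  ·
  (1,3): δ = 47.95°  ✓
  (1,4): δ = 2.17°  ✓
  (1,5): δ = 51.17°  ✓
  (2,3): δ = 77.63°  ·
  (2,4): δ = 31.85°  ✓
  (2,5): δ = 21.50°  ✓
  (3,4): δ = 134.22°  ·
  (3,5): δ = 80.87°  ·
  (4,5): δ = 126.66°  ·
antipodal pairs: 7

count = 7; pairs: (0,3), (0,4), (1,3), (1,4), (1,5), (2,4), (2,5)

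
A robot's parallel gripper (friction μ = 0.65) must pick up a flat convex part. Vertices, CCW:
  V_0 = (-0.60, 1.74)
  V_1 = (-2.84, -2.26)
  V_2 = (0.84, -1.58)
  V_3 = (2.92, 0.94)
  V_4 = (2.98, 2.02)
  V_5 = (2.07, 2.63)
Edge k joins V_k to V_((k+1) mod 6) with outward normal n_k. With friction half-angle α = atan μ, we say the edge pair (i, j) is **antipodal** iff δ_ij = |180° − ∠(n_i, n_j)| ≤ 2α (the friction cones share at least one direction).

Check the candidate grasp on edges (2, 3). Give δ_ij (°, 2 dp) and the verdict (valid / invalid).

α = atan 0.65 = 33.02°;  2α = 66.05°
edge 2: e_2 = (+2.08, +2.52);  n_2 = (+0.7712, -0.6366)
edge 3: e_3 = (+0.06, +1.08);  n_3 = (+0.9985, -0.0555)
∠(n_2, n_3) = 36.36°
δ = |180° − 36.36°| = 143.64°
143.64° > 2α = 66.05°  →  invalid

δ = 143.64°, invalid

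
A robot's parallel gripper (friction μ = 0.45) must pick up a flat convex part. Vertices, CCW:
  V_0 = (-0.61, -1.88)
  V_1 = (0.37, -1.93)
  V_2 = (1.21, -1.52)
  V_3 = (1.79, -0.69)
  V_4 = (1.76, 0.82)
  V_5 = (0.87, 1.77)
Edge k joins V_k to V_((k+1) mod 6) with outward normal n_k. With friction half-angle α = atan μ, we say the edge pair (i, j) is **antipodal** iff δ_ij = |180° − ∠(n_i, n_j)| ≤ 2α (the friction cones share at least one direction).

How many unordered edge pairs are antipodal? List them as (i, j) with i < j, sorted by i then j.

α = atan 0.45 = 24.23°;  2α = 48.46°
n_0 = (-0.0510, -0.9987)
n_1 = (+0.4386, -0.8987)
n_2 = (+0.8197, -0.5728)
n_3 = (+0.9998, +0.0199)
n_4 = (+0.7298, +0.6837)
n_5 = (-0.9267, +0.3758)
  (0,1): δ = 151.06°  ·
  (0,2): δ = 122.02°  ·
  (0,3): δ = 85.94°  ·
  (0,4): δ = 43.95°  ✓
  (0,5): δ = 70.85°  ·
  (1,2): δ = 150.96°  ·
  (1,3): δ = 114.88°  ·
  (1,4): δ = 72.88°  ·
  (1,5): δ = 41.91°  ✓
  (2,3): δ = 143.92°  ·
  (2,4): δ = 101.92°  ·
  (2,5): δ = 12.87°  ✓
  (3,4): δ = 138.01°  ·
  (3,5): δ = 23.21°  ✓
  (4,5): δ = 65.20°  ·
antipodal pairs: 4

count = 4; pairs: (0,4), (1,5), (2,5), (3,5)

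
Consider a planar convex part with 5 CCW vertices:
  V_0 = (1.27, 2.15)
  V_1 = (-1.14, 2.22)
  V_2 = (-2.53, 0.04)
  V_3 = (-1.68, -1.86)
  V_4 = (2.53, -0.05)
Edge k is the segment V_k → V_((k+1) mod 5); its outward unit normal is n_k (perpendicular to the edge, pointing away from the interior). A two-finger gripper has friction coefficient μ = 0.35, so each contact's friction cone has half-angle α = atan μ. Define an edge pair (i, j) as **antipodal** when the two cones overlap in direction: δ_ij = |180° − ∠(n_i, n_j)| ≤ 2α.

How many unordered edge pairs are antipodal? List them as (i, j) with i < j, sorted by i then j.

α = atan 0.35 = 19.29°;  2α = 38.58°
n_0 = (+0.0290, +0.9996)
n_1 = (-0.8432, +0.5376)
n_2 = (-0.9128, -0.4084)
n_3 = (+0.3950, -0.9187)
n_4 = (+0.8678, +0.4970)
  (0,1): δ = 120.86°  ·
  (0,2): δ = 64.23°  ·
  (0,3): δ = 24.93°  ✓
  (0,4): δ = 121.46°  ·
  (1,2): δ = 123.38°  ·
  (1,3): δ = 34.21°  ✓
  (1,4): δ = 62.32°  ·
  (2,3): δ = 90.84°  ·
  (2,4): δ = 5.70°  ✓
  (3,4): δ = 83.46°  ·
antipodal pairs: 3

count = 3; pairs: (0,3), (1,3), (2,4)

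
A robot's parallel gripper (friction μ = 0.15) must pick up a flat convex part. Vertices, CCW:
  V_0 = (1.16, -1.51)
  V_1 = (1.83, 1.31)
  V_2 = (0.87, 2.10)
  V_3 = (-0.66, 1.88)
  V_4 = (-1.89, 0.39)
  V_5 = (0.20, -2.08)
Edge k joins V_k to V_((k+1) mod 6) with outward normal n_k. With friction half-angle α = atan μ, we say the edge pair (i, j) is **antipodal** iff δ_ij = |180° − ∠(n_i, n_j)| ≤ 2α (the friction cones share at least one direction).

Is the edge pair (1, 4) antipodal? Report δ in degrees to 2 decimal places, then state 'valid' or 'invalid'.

α = atan 0.15 = 8.53°;  2α = 17.06°
edge 1: e_1 = (-0.96, +0.79);  n_1 = (+0.6354, +0.7722)
edge 4: e_4 = (+2.09, -2.47);  n_4 = (-0.7634, -0.6459)
∠(n_1, n_4) = 169.69°
δ = |180° − 169.69°| = 10.31°
10.31° ≤ 2α = 17.06°  →  valid

δ = 10.31°, valid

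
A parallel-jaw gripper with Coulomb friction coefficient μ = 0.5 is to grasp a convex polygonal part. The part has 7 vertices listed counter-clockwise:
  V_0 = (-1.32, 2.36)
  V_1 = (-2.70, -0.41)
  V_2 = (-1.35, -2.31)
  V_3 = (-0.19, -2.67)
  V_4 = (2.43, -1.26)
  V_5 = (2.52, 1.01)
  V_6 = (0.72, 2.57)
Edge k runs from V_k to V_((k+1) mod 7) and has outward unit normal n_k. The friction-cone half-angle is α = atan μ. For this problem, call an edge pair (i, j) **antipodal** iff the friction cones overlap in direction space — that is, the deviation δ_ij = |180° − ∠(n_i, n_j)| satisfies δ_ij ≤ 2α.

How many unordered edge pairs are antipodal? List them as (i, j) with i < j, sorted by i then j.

count = 7; pairs: (0,3), (0,4), (1,4), (1,5), (2,5), (2,6), (3,6)

α = atan 0.5 = 26.57°;  2α = 53.13°
n_0 = (-0.8951, +0.4459)
n_1 = (-0.8152, -0.5792)
n_2 = (-0.2964, -0.9551)
n_3 = (+0.4739, -0.8806)
n_4 = (+0.9992, -0.0396)
n_5 = (+0.6549, +0.7557)
n_6 = (-0.1024, +0.9947)
  (0,1): δ = 118.12°  ·
  (0,2): δ = 80.76°  ·
  (0,3): δ = 35.23°  ✓
  (0,4): δ = 24.21°  ✓
  (0,5): δ = 75.57°  ·
  (0,6): δ = 122.36°  ·
  (1,2): δ = 142.64°  ·
  (1,3): δ = 97.11°  ·
  (1,4): δ = 37.67°  ✓
  (1,5): δ = 13.69°  ✓
  (1,6): δ = 60.48°  ·
  (2,3): δ = 134.47°  ·
  (2,4): δ = 75.03°  ·
  (2,5): δ = 23.67°  ✓
  (2,6): δ = 23.12°  ✓
  (3,4): δ = 120.56°  ·
  (3,5): δ = 69.20°  ·
  (3,6): δ = 22.41°  ✓
  (4,5): δ = 128.64°  ·
  (4,6): δ = 81.85°  ·
  (5,6): δ = 133.21°  ·
antipodal pairs: 7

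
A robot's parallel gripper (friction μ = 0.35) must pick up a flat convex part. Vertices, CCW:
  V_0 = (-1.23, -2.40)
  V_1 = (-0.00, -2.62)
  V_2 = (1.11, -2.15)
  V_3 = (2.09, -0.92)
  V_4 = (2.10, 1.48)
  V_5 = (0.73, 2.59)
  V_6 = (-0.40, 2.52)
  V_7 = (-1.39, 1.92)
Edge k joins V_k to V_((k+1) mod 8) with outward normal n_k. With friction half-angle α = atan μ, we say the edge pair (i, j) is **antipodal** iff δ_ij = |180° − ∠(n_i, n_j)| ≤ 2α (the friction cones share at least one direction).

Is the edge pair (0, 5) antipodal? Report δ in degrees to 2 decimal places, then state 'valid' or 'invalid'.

δ = 13.69°, valid

α = atan 0.35 = 19.29°;  2α = 38.58°
edge 0: e_0 = (+1.23, -0.22);  n_0 = (-0.1761, -0.9844)
edge 5: e_5 = (-1.13, -0.07);  n_5 = (-0.0618, +0.9981)
∠(n_0, n_5) = 166.31°
δ = |180° − 166.31°| = 13.69°
13.69° ≤ 2α = 38.58°  →  valid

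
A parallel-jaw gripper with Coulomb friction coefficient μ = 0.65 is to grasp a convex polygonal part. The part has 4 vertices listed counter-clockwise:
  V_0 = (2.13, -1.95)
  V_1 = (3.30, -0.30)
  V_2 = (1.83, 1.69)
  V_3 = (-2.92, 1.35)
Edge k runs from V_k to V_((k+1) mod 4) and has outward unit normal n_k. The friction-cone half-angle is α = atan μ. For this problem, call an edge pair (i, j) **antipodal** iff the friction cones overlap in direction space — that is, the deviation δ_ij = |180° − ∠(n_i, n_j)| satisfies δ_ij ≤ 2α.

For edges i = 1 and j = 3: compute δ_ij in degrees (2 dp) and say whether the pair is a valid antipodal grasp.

α = atan 0.65 = 33.02°;  2α = 66.05°
edge 1: e_1 = (-1.47, +1.99);  n_1 = (+0.8043, +0.5942)
edge 3: e_3 = (+5.05, -3.30);  n_3 = (-0.5470, -0.8371)
∠(n_1, n_3) = 159.62°
δ = |180° − 159.62°| = 20.38°
20.38° ≤ 2α = 66.05°  →  valid

δ = 20.38°, valid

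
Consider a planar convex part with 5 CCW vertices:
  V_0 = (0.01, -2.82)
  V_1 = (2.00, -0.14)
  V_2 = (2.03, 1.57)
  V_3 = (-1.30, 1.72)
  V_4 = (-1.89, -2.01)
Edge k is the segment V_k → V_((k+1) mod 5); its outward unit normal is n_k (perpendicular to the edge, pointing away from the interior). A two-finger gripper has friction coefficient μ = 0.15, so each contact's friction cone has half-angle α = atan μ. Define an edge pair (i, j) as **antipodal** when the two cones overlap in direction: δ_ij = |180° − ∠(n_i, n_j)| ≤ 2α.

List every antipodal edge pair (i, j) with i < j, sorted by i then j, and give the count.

count = 1; pairs: (1,3)

α = atan 0.15 = 8.53°;  2α = 17.06°
n_0 = (+0.8029, -0.5962)
n_1 = (+0.9998, -0.0175)
n_2 = (+0.0450, +0.9990)
n_3 = (-0.9877, +0.1562)
n_4 = (-0.3922, -0.9199)
  (0,1): δ = 144.41°  ·
  (0,2): δ = 55.98°  ·
  (0,3): δ = 27.61°  ·
  (0,4): δ = 103.51°  ·
  (1,2): δ = 91.57°  ·
  (1,3): δ = 7.98°  ✓
  (1,4): δ = 67.92°  ·
  (2,3): δ = 96.41°  ·
  (2,4): δ = 20.51°  ·
  (3,4): δ = 104.10°  ·
antipodal pairs: 1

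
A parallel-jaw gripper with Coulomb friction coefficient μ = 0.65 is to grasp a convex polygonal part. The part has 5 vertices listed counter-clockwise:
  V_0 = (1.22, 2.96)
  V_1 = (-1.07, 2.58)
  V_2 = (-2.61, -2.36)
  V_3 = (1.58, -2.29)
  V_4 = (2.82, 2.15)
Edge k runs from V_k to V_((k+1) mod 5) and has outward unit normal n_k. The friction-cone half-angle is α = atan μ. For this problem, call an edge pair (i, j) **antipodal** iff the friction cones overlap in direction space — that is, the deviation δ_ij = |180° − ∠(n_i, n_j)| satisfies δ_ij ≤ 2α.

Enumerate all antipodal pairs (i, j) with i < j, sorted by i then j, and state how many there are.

count = 4; pairs: (0,2), (0,3), (1,3), (2,4)

α = atan 0.65 = 33.02°;  2α = 66.05°
n_0 = (-0.1637, +0.9865)
n_1 = (-0.9547, +0.2976)
n_2 = (+0.0167, -0.9999)
n_3 = (+0.9631, -0.2690)
n_4 = (+0.4517, +0.8922)
  (0,1): δ = 116.74°  ·
  (0,2): δ = 8.46°  ✓
  (0,3): δ = 64.97°  ✓
  (0,4): δ = 143.73°  ·
  (1,2): δ = 71.73°  ·
  (1,3): δ = 1.71°  ✓
  (1,4): δ = 80.46°  ·
  (2,3): δ = 106.56°  ·
  (2,4): δ = 27.81°  ✓
  (3,4): δ = 101.25°  ·
antipodal pairs: 4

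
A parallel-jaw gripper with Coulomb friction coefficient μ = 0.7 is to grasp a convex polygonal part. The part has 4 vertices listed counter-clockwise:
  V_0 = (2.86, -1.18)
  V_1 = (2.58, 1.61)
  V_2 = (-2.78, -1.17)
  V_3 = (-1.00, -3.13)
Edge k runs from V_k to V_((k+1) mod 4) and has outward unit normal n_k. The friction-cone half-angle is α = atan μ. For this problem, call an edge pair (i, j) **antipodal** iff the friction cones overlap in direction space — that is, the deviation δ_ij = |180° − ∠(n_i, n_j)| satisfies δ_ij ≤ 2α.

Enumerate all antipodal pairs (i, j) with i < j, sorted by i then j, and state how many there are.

α = atan 0.7 = 34.99°;  2α = 69.98°
n_0 = (+0.9950, +0.0999)
n_1 = (-0.4604, +0.8877)
n_2 = (-0.7403, -0.6723)
n_3 = (+0.4509, -0.8926)
  (0,1): δ = 68.32°  ✓
  (0,2): δ = 36.51°  ✓
  (0,3): δ = 111.07°  ·
  (1,2): δ = 75.17°  ·
  (1,3): δ = 0.61°  ✓
  (2,3): δ = 105.44°  ·
antipodal pairs: 3

count = 3; pairs: (0,1), (0,2), (1,3)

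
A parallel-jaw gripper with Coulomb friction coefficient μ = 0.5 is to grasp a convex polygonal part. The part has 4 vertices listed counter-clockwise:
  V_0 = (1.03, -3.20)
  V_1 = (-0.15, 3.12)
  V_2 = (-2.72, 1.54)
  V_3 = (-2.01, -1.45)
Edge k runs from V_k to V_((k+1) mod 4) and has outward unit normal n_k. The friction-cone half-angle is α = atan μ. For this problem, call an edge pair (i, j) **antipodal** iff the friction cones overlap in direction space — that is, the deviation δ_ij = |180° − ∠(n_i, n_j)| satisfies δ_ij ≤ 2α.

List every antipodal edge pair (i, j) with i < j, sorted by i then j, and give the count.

count = 2; pairs: (0,2), (0,3)

α = atan 0.5 = 26.57°;  2α = 53.13°
n_0 = (+0.9830, +0.1835)
n_1 = (-0.5237, +0.8519)
n_2 = (-0.9729, -0.2310)
n_3 = (-0.4989, -0.8667)
  (0,1): δ = 68.99°  ·
  (0,2): δ = 2.78°  ✓
  (0,3): δ = 49.50°  ✓
  (1,2): δ = 108.22°  ·
  (1,3): δ = 61.51°  ·
  (2,3): δ = 133.29°  ·
antipodal pairs: 2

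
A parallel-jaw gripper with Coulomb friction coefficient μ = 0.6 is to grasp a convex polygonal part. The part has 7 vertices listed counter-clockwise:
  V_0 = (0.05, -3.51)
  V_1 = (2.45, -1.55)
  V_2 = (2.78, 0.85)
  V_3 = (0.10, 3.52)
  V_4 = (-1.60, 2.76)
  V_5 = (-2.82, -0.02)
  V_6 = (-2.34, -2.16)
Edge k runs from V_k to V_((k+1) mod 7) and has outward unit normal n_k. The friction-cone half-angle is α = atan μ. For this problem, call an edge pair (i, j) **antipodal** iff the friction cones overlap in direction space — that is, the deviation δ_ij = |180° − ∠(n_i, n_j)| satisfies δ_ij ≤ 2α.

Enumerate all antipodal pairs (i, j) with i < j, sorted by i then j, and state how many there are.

α = atan 0.6 = 30.96°;  2α = 61.93°
n_0 = (+0.6325, -0.7745)
n_1 = (+0.9907, -0.1362)
n_2 = (+0.7058, +0.7084)
n_3 = (-0.4081, +0.9129)
n_4 = (-0.9157, +0.4019)
n_5 = (-0.9758, -0.2189)
n_6 = (-0.4918, -0.8707)
  (0,1): δ = 137.07°  ·
  (0,2): δ = 84.13°  ·
  (0,3): δ = 15.15°  ✓
  (0,4): δ = 27.07°  ✓
  (0,5): δ = 63.40°  ·
  (0,6): δ = 111.30°  ·
  (1,2): δ = 127.06°  ·
  (1,3): δ = 58.08°  ✓
  (1,4): δ = 15.87°  ✓
  (1,5): δ = 20.47°  ✓
  (1,6): δ = 68.37°  ·
  (2,3): δ = 111.02°  ·
  (2,4): δ = 68.80°  ·
  (2,5): δ = 32.46°  ✓
  (2,6): δ = 15.43°  ✓
  (3,4): δ = 137.78°  ·
  (3,5): δ = 101.45°  ·
  (3,6): δ = 53.55°  ✓
  (4,5): δ = 143.66°  ·
  (4,6): δ = 95.77°  ·
  (5,6): δ = 132.10°  ·
antipodal pairs: 8

count = 8; pairs: (0,3), (0,4), (1,3), (1,4), (1,5), (2,5), (2,6), (3,6)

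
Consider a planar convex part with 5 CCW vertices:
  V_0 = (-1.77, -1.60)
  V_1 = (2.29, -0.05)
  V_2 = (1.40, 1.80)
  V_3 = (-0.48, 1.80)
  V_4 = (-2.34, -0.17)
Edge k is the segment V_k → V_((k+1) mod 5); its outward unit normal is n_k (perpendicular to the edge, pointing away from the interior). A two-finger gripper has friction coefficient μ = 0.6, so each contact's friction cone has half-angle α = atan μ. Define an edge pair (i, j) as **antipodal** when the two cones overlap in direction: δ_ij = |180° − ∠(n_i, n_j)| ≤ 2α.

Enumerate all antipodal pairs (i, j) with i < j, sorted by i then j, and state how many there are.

α = atan 0.6 = 30.96°;  2α = 61.93°
n_0 = (+0.3567, -0.9342)
n_1 = (+0.9011, +0.4335)
n_2 = (+0.0000, +1.0000)
n_3 = (-0.7271, +0.6865)
n_4 = (-0.9289, -0.3703)
  (0,1): δ = 85.20°  ·
  (0,2): δ = 20.90°  ✓
  (0,3): δ = 25.75°  ✓
  (0,4): δ = 90.84°  ·
  (1,2): δ = 115.69°  ·
  (1,3): δ = 69.05°  ·
  (1,4): δ = 3.96°  ✓
  (2,3): δ = 133.35°  ·
  (2,4): δ = 68.27°  ·
  (3,4): δ = 114.91°  ·
antipodal pairs: 3

count = 3; pairs: (0,2), (0,3), (1,4)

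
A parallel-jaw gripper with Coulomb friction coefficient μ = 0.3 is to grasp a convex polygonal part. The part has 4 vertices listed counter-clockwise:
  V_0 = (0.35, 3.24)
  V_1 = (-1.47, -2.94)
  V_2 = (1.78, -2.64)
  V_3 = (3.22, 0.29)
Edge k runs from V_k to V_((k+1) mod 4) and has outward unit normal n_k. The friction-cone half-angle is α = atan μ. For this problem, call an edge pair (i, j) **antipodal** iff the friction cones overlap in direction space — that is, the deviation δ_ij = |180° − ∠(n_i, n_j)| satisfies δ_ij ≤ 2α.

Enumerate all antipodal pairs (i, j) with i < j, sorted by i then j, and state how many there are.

count = 1; pairs: (0,2)

α = atan 0.3 = 16.70°;  2α = 33.40°
n_0 = (-0.9593, +0.2825)
n_1 = (+0.0919, -0.9958)
n_2 = (+0.8975, -0.4411)
n_3 = (+0.7168, +0.6973)
  (0,1): δ = 68.32°  ·
  (0,2): δ = 9.76°  ✓
  (0,3): δ = 60.62°  ·
  (1,2): δ = 121.45°  ·
  (1,3): δ = 51.06°  ·
  (2,3): δ = 109.61°  ·
antipodal pairs: 1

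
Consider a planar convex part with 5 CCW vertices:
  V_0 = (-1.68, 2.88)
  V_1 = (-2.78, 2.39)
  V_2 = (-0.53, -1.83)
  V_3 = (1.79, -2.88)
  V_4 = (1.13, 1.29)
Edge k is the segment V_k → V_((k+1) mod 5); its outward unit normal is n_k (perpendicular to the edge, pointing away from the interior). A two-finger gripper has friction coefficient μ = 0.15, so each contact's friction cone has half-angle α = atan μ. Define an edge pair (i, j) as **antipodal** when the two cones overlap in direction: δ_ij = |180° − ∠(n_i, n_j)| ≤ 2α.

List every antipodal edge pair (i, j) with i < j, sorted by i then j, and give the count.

α = atan 0.15 = 8.53°;  2α = 17.06°
n_0 = (-0.4069, +0.9135)
n_1 = (-0.8824, -0.4705)
n_2 = (-0.4123, -0.9110)
n_3 = (+0.9877, +0.1563)
n_4 = (+0.4925, +0.8703)
  (0,1): δ = 85.95°  ·
  (0,2): δ = 48.36°  ·
  (0,3): δ = 74.98°  ·
  (0,4): δ = 126.49°  ·
  (1,2): δ = 142.42°  ·
  (1,3): δ = 19.07°  ·
  (1,4): δ = 32.43°  ·
  (2,3): δ = 56.66°  ·
  (2,4): δ = 5.15°  ✓
  (3,4): δ = 128.50°  ·
antipodal pairs: 1

count = 1; pairs: (2,4)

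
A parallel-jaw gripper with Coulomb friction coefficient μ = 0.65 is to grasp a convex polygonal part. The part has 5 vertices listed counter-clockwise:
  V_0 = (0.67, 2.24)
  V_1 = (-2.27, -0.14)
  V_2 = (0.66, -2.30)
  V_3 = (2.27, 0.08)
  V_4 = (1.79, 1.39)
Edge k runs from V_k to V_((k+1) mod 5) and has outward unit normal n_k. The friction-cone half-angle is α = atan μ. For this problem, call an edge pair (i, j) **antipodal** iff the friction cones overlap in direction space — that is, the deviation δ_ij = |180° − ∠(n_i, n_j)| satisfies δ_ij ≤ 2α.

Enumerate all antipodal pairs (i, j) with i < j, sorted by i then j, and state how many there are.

count = 3; pairs: (0,2), (1,3), (1,4)

α = atan 0.65 = 33.02°;  2α = 66.05°
n_0 = (-0.6292, +0.7772)
n_1 = (-0.5934, -0.8049)
n_2 = (+0.8283, -0.5603)
n_3 = (+0.9390, +0.3440)
n_4 = (+0.6045, +0.7966)
  (0,1): δ = 75.39°  ·
  (0,2): δ = 16.93°  ✓
  (0,3): δ = 71.13°  ·
  (0,4): δ = 103.81°  ·
  (1,2): δ = 87.68°  ·
  (1,3): δ = 33.48°  ✓
  (1,4): δ = 0.80°  ✓
  (2,3): δ = 125.80°  ·
  (2,4): δ = 93.12°  ·
  (3,4): δ = 147.32°  ·
antipodal pairs: 3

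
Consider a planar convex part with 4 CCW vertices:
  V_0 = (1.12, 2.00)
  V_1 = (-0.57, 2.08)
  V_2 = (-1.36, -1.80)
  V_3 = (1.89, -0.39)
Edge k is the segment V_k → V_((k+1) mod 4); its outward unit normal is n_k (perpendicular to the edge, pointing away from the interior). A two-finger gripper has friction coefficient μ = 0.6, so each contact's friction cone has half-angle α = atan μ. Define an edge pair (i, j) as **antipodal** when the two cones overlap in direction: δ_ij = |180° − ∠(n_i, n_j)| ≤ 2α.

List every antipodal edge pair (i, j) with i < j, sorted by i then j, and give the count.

count = 3; pairs: (0,2), (1,2), (1,3)

α = atan 0.6 = 30.96°;  2α = 61.93°
n_0 = (+0.0473, +0.9989)
n_1 = (-0.9799, +0.1995)
n_2 = (+0.3980, -0.9174)
n_3 = (+0.9518, +0.3067)
  (0,1): δ = 98.80°  ·
  (0,2): δ = 26.16°  ✓
  (0,3): δ = 110.57°  ·
  (1,2): δ = 55.04°  ✓
  (1,3): δ = 29.37°  ✓
  (2,3): δ = 95.60°  ·
antipodal pairs: 3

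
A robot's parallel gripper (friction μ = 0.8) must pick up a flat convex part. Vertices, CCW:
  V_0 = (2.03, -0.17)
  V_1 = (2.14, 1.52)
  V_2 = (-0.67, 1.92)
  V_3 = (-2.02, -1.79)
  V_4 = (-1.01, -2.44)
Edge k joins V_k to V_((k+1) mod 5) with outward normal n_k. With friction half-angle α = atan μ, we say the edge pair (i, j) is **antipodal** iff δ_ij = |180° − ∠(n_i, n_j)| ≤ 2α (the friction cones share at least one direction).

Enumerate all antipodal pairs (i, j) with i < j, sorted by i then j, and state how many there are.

count = 5; pairs: (0,2), (0,3), (1,3), (1,4), (2,4)

α = atan 0.8 = 38.66°;  2α = 77.32°
n_0 = (+0.9979, -0.0650)
n_1 = (+0.1409, +0.9900)
n_2 = (-0.9397, +0.3419)
n_3 = (-0.5412, -0.8409)
n_4 = (+0.5983, -0.8013)
  (0,1): δ = 94.38°  ·
  (0,2): δ = 16.27°  ✓
  (0,3): δ = 60.96°  ✓
  (0,4): δ = 130.47°  ·
  (1,2): δ = 101.89°  ·
  (1,3): δ = 24.66°  ✓
  (1,4): δ = 44.85°  ✓
  (2,3): δ = 102.77°  ·
  (2,4): δ = 33.26°  ✓
  (3,4): δ = 110.49°  ·
antipodal pairs: 5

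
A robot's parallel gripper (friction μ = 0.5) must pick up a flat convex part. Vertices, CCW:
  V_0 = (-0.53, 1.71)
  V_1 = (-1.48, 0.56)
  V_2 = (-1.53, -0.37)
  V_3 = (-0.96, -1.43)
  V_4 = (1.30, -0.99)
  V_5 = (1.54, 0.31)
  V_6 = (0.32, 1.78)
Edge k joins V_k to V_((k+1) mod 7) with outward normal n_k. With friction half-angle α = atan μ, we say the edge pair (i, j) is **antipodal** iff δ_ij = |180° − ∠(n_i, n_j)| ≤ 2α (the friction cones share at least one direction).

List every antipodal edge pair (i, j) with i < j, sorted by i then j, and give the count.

count = 7; pairs: (0,3), (0,4), (1,4), (1,5), (2,4), (2,5), (3,6)

α = atan 0.5 = 26.57°;  2α = 53.13°
n_0 = (-0.7710, +0.6369)
n_1 = (-0.9986, +0.0537)
n_2 = (-0.8807, -0.4736)
n_3 = (+0.1911, -0.9816)
n_4 = (+0.9834, -0.1815)
n_5 = (+0.7695, +0.6386)
n_6 = (-0.0821, +0.9966)
  (0,1): δ = 143.52°  ·
  (0,2): δ = 112.17°  ·
  (0,3): δ = 39.42°  ✓
  (0,4): δ = 29.10°  ✓
  (0,5): δ = 79.25°  ·
  (0,6): δ = 134.27°  ·
  (1,2): δ = 148.65°  ·
  (1,3): δ = 75.91°  ·
  (1,4): δ = 7.38°  ✓
  (1,5): δ = 42.77°  ✓
  (1,6): δ = 97.79°  ·
  (2,3): δ = 107.25°  ·
  (2,4): δ = 38.73°  ✓
  (2,5): δ = 11.42°  ✓
  (2,6): δ = 66.44°  ·
  (3,4): δ = 111.48°  ·
  (3,5): δ = 61.33°  ·
  (3,6): δ = 6.31°  ✓
  (4,5): δ = 129.85°  ·
  (4,6): δ = 74.83°  ·
  (5,6): δ = 124.98°  ·
antipodal pairs: 7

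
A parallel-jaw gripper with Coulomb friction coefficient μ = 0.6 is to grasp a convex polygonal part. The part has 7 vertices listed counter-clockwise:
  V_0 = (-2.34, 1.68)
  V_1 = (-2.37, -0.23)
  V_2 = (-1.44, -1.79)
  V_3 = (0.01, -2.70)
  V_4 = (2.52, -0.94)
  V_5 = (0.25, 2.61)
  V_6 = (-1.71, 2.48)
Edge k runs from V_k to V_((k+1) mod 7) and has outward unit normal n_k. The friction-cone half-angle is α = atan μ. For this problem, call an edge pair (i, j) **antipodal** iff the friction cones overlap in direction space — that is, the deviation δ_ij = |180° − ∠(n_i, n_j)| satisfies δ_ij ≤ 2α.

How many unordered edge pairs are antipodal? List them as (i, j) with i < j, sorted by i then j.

count = 7; pairs: (0,3), (0,4), (1,4), (2,4), (2,5), (3,5), (3,6)

α = atan 0.6 = 30.96°;  2α = 61.93°
n_0 = (-0.9999, +0.0157)
n_1 = (-0.8589, -0.5121)
n_2 = (-0.5316, -0.8470)
n_3 = (+0.5741, -0.8188)
n_4 = (+0.8425, +0.5387)
n_5 = (-0.0662, +0.9978)
n_6 = (-0.7856, +0.6187)
  (0,1): δ = 148.30°  ·
  (0,2): δ = 121.21°  ·
  (0,3): δ = 54.06°  ✓
  (0,4): δ = 33.50°  ✓
  (0,5): δ = 94.69°  ·
  (0,6): δ = 142.68°  ·
  (1,2): δ = 152.91°  ·
  (1,3): δ = 85.76°  ·
  (1,4): δ = 1.79°  ✓
  (1,5): δ = 62.99°  ·
  (1,6): δ = 110.98°  ·
  (2,3): δ = 112.85°  ·
  (2,4): δ = 25.29°  ✓
  (2,5): δ = 35.91°  ✓
  (2,6): δ = 83.89°  ·
  (3,4): δ = 92.44°  ·
  (3,5): δ = 31.24°  ✓
  (3,6): δ = 16.74°  ✓
  (4,5): δ = 118.80°  ·
  (4,6): δ = 70.82°  ·
  (5,6): δ = 132.02°  ·
antipodal pairs: 7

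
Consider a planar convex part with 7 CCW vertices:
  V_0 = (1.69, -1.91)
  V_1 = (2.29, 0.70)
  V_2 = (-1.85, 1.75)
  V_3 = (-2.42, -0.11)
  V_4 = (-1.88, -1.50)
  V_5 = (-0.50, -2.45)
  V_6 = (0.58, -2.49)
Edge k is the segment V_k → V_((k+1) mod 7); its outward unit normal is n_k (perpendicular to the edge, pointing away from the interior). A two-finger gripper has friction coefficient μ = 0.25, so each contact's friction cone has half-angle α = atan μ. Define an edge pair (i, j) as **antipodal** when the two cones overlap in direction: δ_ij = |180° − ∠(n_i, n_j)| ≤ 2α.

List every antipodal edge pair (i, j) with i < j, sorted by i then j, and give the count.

α = atan 0.25 = 14.04°;  2α = 28.07°
n_0 = (+0.9746, -0.2240)
n_1 = (+0.2458, +0.9693)
n_2 = (-0.9561, +0.2930)
n_3 = (-0.9321, -0.3621)
n_4 = (-0.5670, -0.8237)
n_5 = (-0.0370, -0.9993)
n_6 = (+0.4631, -0.8863)
  (0,1): δ = 91.28°  ·
  (0,2): δ = 4.09°  ✓
  (0,3): δ = 34.18°  ·
  (0,4): δ = 68.40°  ·
  (0,5): δ = 100.83°  ·
  (0,6): δ = 130.53°  ·
  (1,2): δ = 92.81°  ·
  (1,3): δ = 54.54°  ·
  (1,4): δ = 20.31°  ✓
  (1,5): δ = 12.11°  ✓
  (1,6): δ = 41.82°  ·
  (2,3): δ = 141.73°  ·
  (2,4): δ = 107.51°  ·
  (2,5): δ = 75.08°  ·
  (2,6): δ = 45.37°  ·
  (3,4): δ = 145.77°  ·
  (3,5): δ = 113.35°  ·
  (3,6): δ = 83.64°  ·
  (4,5): δ = 147.58°  ·
  (4,6): δ = 117.87°  ·
  (5,6): δ = 150.29°  ·
antipodal pairs: 3

count = 3; pairs: (0,2), (1,4), (1,5)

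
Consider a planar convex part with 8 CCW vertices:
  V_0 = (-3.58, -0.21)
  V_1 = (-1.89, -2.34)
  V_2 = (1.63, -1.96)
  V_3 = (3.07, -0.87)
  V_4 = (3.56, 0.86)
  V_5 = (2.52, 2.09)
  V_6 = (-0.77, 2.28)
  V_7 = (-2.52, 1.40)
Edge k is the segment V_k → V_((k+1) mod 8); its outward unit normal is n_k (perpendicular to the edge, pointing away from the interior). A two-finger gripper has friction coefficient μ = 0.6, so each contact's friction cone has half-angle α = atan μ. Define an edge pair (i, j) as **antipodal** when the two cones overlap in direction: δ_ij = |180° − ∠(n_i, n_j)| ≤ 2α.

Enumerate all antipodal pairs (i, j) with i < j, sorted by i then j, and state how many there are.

α = atan 0.6 = 30.96°;  2α = 61.93°
n_0 = (-0.7834, -0.6216)
n_1 = (+0.1073, -0.9942)
n_2 = (+0.6035, -0.7973)
n_3 = (+0.9622, -0.2725)
n_4 = (+0.7636, +0.6457)
n_5 = (+0.0577, +0.9983)
n_6 = (-0.4493, +0.8934)
n_7 = (-0.8352, +0.5499)
  (0,1): δ = 122.27°  ·
  (0,2): δ = 91.31°  ·
  (0,3): δ = 54.24°  ✓
  (0,4): δ = 1.79°  ✓
  (0,5): δ = 48.27°  ✓
  (0,6): δ = 78.27°  ·
  (0,7): δ = 108.21°  ·
  (1,2): δ = 149.04°  ·
  (1,3): δ = 111.98°  ·
  (1,4): δ = 55.95°  ✓
  (1,5): δ = 9.47°  ✓
  (1,6): δ = 20.53°  ✓
  (1,7): δ = 50.48°  ✓
  (2,3): δ = 142.94°  ·
  (2,4): δ = 86.91°  ·
  (2,5): δ = 40.43°  ✓
  (2,6): δ = 10.43°  ✓
  (2,7): δ = 19.52°  ✓
  (3,4): δ = 123.97°  ·
  (3,5): δ = 77.49°  ·
  (3,6): δ = 47.49°  ✓
  (3,7): δ = 17.55°  ✓
  (4,5): δ = 133.52°  ·
  (4,6): δ = 103.52°  ·
  (4,7): δ = 73.58°  ·
  (5,6): δ = 150.00°  ·
  (5,7): δ = 120.06°  ·
  (6,7): δ = 150.06°  ·
antipodal pairs: 12

count = 12; pairs: (0,3), (0,4), (0,5), (1,4), (1,5), (1,6), (1,7), (2,5), (2,6), (2,7), (3,6), (3,7)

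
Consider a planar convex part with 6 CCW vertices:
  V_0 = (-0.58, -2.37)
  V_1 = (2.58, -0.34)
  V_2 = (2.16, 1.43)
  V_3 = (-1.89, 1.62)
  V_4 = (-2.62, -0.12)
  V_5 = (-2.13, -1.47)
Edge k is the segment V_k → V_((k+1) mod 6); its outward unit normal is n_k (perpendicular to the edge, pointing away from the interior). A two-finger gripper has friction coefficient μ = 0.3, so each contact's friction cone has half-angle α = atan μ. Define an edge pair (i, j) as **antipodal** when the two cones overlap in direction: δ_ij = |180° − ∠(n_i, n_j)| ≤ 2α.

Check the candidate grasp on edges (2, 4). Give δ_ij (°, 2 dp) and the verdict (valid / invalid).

δ = 67.36°, invalid

α = atan 0.3 = 16.70°;  2α = 33.40°
edge 2: e_2 = (-4.05, +0.19);  n_2 = (+0.0469, +0.9989)
edge 4: e_4 = (+0.49, -1.35);  n_4 = (-0.9400, -0.3412)
∠(n_2, n_4) = 112.64°
δ = |180° − 112.64°| = 67.36°
67.36° > 2α = 33.40°  →  invalid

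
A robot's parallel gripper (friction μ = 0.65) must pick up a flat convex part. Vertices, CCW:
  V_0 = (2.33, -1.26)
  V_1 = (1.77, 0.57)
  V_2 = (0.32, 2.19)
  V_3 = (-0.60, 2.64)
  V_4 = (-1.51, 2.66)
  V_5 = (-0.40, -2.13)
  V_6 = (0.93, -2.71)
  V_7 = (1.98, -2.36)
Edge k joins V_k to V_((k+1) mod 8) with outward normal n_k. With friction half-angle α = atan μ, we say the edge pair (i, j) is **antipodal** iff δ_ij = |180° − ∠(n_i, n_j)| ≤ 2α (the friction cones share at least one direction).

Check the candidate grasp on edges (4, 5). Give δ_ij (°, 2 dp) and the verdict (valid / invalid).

α = atan 0.65 = 33.02°;  2α = 66.05°
edge 4: e_4 = (+1.11, -4.79);  n_4 = (-0.9742, -0.2258)
edge 5: e_5 = (+1.33, -0.58);  n_5 = (-0.3997, -0.9166)
∠(n_4, n_5) = 53.39°
δ = |180° − 53.39°| = 126.61°
126.61° > 2α = 66.05°  →  invalid

δ = 126.61°, invalid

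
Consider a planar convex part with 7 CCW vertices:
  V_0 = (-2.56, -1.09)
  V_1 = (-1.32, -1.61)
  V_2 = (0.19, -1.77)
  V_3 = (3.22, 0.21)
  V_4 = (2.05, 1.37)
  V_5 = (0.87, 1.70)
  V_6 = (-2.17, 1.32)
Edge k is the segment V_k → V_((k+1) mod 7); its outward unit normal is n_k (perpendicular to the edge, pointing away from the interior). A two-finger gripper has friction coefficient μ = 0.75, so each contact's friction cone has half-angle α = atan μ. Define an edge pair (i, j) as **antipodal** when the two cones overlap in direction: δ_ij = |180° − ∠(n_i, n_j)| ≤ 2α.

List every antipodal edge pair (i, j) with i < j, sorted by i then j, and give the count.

count = 10; pairs: (0,3), (0,4), (0,5), (1,3), (1,4), (1,5), (2,4), (2,5), (2,6), (3,6)

α = atan 0.75 = 36.87°;  2α = 73.74°
n_0 = (-0.3867, -0.9222)
n_1 = (-0.1054, -0.9944)
n_2 = (+0.5470, -0.8371)
n_3 = (+0.7041, +0.7101)
n_4 = (+0.2693, +0.9630)
n_5 = (-0.1240, +0.9923)
n_6 = (-0.9872, +0.1597)
  (0,1): δ = 163.30°  ·
  (0,2): δ = 124.09°  ·
  (0,3): δ = 22.00°  ✓
  (0,4): δ = 7.13°  ✓
  (0,5): δ = 29.88°  ✓
  (0,6): δ = 103.56°  ·
  (1,2): δ = 140.79°  ·
  (1,3): δ = 38.71°  ✓
  (1,4): δ = 9.58°  ✓
  (1,5): δ = 13.17°  ✓
  (1,6): δ = 86.86°  ·
  (2,3): δ = 77.92°  ·
  (2,4): δ = 48.79°  ✓
  (2,5): δ = 26.04°  ✓
  (2,6): δ = 47.64°  ✓
  (3,4): δ = 150.87°  ·
  (3,5): δ = 128.12°  ·
  (3,6): δ = 54.44°  ✓
  (4,5): δ = 157.25°  ·
  (4,6): δ = 83.57°  ·
  (5,6): δ = 106.32°  ·
antipodal pairs: 10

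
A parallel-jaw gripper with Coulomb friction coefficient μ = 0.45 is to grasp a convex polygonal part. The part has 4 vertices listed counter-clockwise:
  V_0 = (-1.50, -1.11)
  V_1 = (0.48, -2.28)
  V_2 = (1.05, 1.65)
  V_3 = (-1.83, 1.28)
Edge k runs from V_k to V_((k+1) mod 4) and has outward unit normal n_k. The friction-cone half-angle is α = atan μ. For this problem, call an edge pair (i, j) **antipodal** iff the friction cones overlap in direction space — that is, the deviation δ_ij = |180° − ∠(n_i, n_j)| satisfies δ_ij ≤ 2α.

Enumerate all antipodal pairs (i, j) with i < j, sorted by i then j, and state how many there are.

α = atan 0.45 = 24.23°;  2α = 48.46°
n_0 = (-0.5087, -0.8609)
n_1 = (+0.9896, -0.1435)
n_2 = (-0.1274, +0.9918)
n_3 = (-0.9906, -0.1368)
  (0,1): δ = 67.67°  ·
  (0,2): δ = 37.90°  ✓
  (0,3): δ = 128.44°  ·
  (1,2): δ = 74.43°  ·
  (1,3): δ = 16.11°  ✓
  (2,3): δ = 89.46°  ·
antipodal pairs: 2

count = 2; pairs: (0,2), (1,3)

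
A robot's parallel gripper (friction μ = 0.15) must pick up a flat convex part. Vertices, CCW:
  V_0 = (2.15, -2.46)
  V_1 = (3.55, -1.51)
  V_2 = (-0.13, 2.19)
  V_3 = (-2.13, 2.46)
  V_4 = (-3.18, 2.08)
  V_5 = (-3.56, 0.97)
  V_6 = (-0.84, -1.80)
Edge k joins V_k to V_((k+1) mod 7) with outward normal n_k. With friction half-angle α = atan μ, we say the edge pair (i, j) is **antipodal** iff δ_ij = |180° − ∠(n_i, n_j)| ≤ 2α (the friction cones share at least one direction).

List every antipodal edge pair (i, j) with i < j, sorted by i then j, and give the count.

α = atan 0.15 = 8.53°;  2α = 17.06°
n_0 = (+0.5615, -0.8275)
n_1 = (+0.7090, +0.7052)
n_2 = (+0.1338, +0.9910)
n_3 = (-0.3403, +0.9403)
n_4 = (-0.9461, +0.3239)
n_5 = (-0.7135, -0.7006)
n_6 = (-0.2155, -0.9765)
  (0,1): δ = 79.31°  ·
  (0,2): δ = 41.85°  ·
  (0,3): δ = 14.26°  ✓
  (0,4): δ = 36.94°  ·
  (0,5): δ = 100.32°  ·
  (0,6): δ = 133.39°  ·
  (1,2): δ = 142.53°  ·
  (1,3): δ = 114.95°  ·
  (1,4): δ = 63.74°  ·
  (1,5): δ = 0.37°  ✓
  (1,6): δ = 32.71°  ·
  (2,3): δ = 152.42°  ·
  (2,4): δ = 101.21°  ·
  (2,5): δ = 37.83°  ·
  (2,6): δ = 4.76°  ✓
  (3,4): δ = 128.79°  ·
  (3,5): δ = 65.42°  ·
  (3,6): δ = 32.34°  ·
  (4,5): δ = 116.62°  ·
  (4,6): δ = 83.55°  ·
  (5,6): δ = 146.93°  ·
antipodal pairs: 3

count = 3; pairs: (0,3), (1,5), (2,6)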